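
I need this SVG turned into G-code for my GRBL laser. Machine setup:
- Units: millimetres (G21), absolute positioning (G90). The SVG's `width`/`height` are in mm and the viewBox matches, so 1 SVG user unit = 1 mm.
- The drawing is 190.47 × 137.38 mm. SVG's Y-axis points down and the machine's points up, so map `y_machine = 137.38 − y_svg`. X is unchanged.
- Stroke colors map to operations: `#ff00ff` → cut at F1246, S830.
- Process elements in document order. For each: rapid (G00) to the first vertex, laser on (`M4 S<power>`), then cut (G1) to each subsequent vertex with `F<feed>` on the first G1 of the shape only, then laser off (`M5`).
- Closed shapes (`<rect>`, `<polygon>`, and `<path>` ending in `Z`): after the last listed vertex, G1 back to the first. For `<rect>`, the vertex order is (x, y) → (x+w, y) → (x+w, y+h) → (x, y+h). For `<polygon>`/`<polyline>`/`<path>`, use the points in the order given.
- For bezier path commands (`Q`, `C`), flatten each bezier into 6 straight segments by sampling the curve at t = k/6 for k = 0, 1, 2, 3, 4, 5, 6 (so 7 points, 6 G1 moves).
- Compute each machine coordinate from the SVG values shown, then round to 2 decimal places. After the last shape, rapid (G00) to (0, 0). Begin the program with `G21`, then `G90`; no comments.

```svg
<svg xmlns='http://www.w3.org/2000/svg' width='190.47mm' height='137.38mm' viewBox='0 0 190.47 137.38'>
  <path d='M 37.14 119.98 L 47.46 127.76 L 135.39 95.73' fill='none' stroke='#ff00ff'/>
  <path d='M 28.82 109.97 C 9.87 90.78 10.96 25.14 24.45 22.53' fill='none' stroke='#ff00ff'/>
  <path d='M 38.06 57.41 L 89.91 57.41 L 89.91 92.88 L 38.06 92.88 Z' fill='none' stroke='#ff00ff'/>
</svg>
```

1 u = 1 mm; y_m = 137.38 − y.

[1] `<path>` open polyline, #ff00ff→cut S830 F1246: (37.14,17.40) → (47.46,9.62) → (135.39,41.65)

[2] `<path>` cubic bezier, #ff00ff→cut S830 F1246: (28.82,27.41) → (20.98,40.37) → (16.27,58.03) → (14.47,77.35) → (15.38,95.28) → (18.77,108.80) → (24.45,114.85)

[3] `<path>` rectangle, #ff00ff→cut S830 F1246: (38.06,79.97) → (89.91,79.97) → (89.91,44.50) → (38.06,44.50) → (38.06,79.97) (closed)

G21
G90
G00 X37.14 Y17.40
M4 S830
G1 X47.46 Y9.62 F1246
G1 X135.39 Y41.65
M5
G00 X28.82 Y27.41
M4 S830
G1 X20.98 Y40.37 F1246
G1 X16.27 Y58.03
G1 X14.47 Y77.35
G1 X15.38 Y95.28
G1 X18.77 Y108.80
G1 X24.45 Y114.85
M5
G00 X38.06 Y79.97
M4 S830
G1 X89.91 Y79.97 F1246
G1 X89.91 Y44.50
G1 X38.06 Y44.50
G1 X38.06 Y79.97
M5
G00 X0.00 Y0.00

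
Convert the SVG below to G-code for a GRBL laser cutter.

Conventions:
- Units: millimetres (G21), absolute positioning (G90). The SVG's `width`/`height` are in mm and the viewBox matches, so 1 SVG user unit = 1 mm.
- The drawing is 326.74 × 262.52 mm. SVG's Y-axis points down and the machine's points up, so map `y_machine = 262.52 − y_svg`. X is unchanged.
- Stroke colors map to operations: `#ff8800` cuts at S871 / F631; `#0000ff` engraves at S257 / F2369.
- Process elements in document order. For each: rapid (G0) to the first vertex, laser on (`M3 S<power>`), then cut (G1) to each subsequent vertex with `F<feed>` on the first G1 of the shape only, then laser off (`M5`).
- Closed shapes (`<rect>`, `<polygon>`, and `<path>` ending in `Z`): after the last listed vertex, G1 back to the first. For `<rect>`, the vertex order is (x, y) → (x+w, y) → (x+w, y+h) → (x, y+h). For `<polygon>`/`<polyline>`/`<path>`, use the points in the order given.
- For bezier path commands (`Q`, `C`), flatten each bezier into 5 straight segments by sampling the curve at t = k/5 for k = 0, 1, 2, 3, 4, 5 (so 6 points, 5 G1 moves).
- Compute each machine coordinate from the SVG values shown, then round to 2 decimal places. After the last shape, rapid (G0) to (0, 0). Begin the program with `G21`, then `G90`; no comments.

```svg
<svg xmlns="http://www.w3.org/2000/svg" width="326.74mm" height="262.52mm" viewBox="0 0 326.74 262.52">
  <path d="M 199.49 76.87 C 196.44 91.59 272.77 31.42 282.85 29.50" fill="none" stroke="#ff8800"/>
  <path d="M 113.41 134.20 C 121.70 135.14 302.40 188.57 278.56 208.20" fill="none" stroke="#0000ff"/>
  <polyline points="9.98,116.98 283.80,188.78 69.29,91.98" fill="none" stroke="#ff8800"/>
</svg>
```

G21
G90
G0 X199.49 Y185.65
M3 S871
G1 X206.02 Y184.74 F631
G1 X224.61 Y195.41
G1 X248.27 Y211.28
G1 X270.02 Y225.94
G1 X282.85 Y233.02
M5
G0 X113.41 Y128.32
M3 S257
G1 X136.06 Y122.15 F2369
G1 X181.99 Y107.52
G1 X233.11 Y88.58
G1 X271.33 Y69.46
G1 X278.56 Y54.32
M5
G0 X9.98 Y145.54
M3 S871
G1 X283.80 Y73.74 F631
G1 X69.29 Y170.54
M5
G0 X0.00 Y0.00

viewBox `0 0 326.74 262.52` with mm width/height → 1 unit = 1 mm. Flip: y_m = 262.52 − y_svg.

**Shape 1** — `<path>` cubic bezier, stroke `#ff8800` → cut (S871, F631). Control points (SVG): P0=(199.49,76.87), P1=(196.44,91.59), P2=(272.77,31.42), P3=(282.85,29.50); sampled at t=k/5. Machine vertices: (199.49,185.65) → (206.02,184.74) → (224.61,195.41) → (248.27,211.28) → (270.02,225.94) → (282.85,233.02). Open path.

**Shape 2** — `<path>` cubic bezier, stroke `#0000ff` → engrave (S257, F2369). Control points (SVG): P0=(113.41,134.20), P1=(121.70,135.14), P2=(302.40,188.57), P3=(278.56,208.20); sampled at t=k/5. Machine vertices: (113.41,128.32) → (136.06,122.15) → (181.99,107.52) → (233.11,88.58) → (271.33,69.46) → (278.56,54.32). Open path.

**Shape 3** — `<polyline>` open polyline, stroke `#ff8800` → cut (S871, F631). Machine vertices: (9.98,145.54) → (283.80,73.74) → (69.29,170.54). Open path.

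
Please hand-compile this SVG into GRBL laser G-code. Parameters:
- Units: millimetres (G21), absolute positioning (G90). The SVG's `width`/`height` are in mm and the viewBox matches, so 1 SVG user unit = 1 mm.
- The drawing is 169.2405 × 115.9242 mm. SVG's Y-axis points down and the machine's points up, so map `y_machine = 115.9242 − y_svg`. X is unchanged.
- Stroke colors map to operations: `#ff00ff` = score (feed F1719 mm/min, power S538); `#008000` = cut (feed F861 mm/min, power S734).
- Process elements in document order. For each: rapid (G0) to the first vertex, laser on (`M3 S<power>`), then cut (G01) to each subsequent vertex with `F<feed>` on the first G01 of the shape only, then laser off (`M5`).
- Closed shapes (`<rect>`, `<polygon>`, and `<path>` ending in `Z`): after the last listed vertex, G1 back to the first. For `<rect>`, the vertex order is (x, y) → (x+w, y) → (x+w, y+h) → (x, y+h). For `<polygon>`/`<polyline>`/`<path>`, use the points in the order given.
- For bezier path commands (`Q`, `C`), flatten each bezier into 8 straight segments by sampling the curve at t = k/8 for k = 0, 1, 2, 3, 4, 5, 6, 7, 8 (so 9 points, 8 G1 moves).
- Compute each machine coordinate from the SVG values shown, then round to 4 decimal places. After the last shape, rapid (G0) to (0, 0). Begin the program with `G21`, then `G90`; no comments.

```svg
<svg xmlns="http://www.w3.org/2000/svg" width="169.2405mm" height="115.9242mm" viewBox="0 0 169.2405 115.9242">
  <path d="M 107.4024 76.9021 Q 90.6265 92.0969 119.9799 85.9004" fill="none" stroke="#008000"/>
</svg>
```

G21
G90
G0 X107.4024 Y39.0221
M3 S734
G01 X103.9292 Y35.5576 F861
G01 X101.8975 Y32.7617
G01 X101.3074 Y30.6342
G01 X102.1588 Y29.1751
G01 X104.4518 Y28.3846
G01 X108.1863 Y28.2625
G01 X113.3623 Y28.8089
G01 X119.9799 Y30.0238
M5
G0 X0.0000 Y0.0000

Since the viewBox matches the mm dimensions, user units are millimetres directly. The only transform is the Y-flip y_m = 115.9242 − y_svg.

Shape 1 is a quadratic bezier drawn with `<path>`. Its stroke #008000 means cut at S734, F861. After flipping Y the toolpath is (107.4024,39.0221) → (103.9292,35.5576) → (101.8975,32.7617) → (101.3074,30.6342) → (102.1588,29.1751) → (104.4518,28.3846) → (108.1863,28.2625) → (113.3623,28.8089) → (119.9799,30.0238).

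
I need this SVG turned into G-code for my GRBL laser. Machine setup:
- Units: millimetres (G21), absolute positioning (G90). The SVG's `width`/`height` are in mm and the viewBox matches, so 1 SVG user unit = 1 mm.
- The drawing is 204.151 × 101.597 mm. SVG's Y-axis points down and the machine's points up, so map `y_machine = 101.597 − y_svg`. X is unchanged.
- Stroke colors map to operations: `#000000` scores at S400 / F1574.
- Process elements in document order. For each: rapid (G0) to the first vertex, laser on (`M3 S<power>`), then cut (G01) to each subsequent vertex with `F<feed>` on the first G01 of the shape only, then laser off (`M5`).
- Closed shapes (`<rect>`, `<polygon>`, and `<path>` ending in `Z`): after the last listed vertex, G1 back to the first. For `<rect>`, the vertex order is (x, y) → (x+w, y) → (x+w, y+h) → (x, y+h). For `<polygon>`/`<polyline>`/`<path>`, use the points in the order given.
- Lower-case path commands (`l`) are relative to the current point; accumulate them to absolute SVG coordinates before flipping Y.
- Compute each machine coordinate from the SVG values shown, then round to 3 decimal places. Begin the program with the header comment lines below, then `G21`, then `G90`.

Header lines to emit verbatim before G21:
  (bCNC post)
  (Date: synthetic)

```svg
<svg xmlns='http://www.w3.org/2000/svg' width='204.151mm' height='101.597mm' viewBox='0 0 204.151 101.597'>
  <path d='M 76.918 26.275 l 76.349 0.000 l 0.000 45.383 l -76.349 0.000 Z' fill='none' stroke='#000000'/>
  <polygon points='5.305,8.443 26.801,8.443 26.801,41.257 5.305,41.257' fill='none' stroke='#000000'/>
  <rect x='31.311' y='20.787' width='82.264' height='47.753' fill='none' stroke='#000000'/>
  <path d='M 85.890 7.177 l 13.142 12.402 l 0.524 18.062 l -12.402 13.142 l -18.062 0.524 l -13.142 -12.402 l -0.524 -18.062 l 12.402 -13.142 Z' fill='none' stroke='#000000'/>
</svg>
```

(bCNC post)
(Date: synthetic)
G21
G90
G0 X76.918 Y75.322
M3 S400
G01 X153.267 Y75.322 F1574
G01 X153.267 Y29.939
G01 X76.918 Y29.939
G01 X76.918 Y75.322
M5
G0 X5.305 Y93.154
M3 S400
G01 X26.801 Y93.154 F1574
G01 X26.801 Y60.340
G01 X5.305 Y60.340
G01 X5.305 Y93.154
M5
G0 X31.311 Y80.810
M3 S400
G01 X113.575 Y80.810 F1574
G01 X113.575 Y33.057
G01 X31.311 Y33.057
G01 X31.311 Y80.810
M5
G0 X85.890 Y94.420
M3 S400
G01 X99.032 Y82.018 F1574
G01 X99.556 Y63.956
G01 X87.154 Y50.814
G01 X69.092 Y50.290
G01 X55.950 Y62.692
G01 X55.426 Y80.754
G01 X67.828 Y93.896
G01 X85.890 Y94.420
M5

1 u = 1 mm; y_m = 101.597 − y.

[1] `<path>` rectangle, #000000→score S400 F1574: (76.918,75.322) → (153.267,75.322) → (153.267,29.939) → (76.918,29.939) → (76.918,75.322) (closed)

[2] `<polygon>` rectangle, #000000→score S400 F1574: (5.305,93.154) → (26.801,93.154) → (26.801,60.340) → (5.305,60.340) → (5.305,93.154) (closed)

[3] `<rect>` rectangle, #000000→score S400 F1574: (31.311,80.810) → (113.575,80.810) → (113.575,33.057) → (31.311,33.057) → (31.311,80.810) (closed)

[4] `<path>` regular polygon, #000000→score S400 F1574: (85.890,94.420) → (99.032,82.018) → (99.556,63.956) → (87.154,50.814) → (69.092,50.290) → (55.950,62.692) → (55.426,80.754) → (67.828,93.896) → (85.890,94.420) (closed)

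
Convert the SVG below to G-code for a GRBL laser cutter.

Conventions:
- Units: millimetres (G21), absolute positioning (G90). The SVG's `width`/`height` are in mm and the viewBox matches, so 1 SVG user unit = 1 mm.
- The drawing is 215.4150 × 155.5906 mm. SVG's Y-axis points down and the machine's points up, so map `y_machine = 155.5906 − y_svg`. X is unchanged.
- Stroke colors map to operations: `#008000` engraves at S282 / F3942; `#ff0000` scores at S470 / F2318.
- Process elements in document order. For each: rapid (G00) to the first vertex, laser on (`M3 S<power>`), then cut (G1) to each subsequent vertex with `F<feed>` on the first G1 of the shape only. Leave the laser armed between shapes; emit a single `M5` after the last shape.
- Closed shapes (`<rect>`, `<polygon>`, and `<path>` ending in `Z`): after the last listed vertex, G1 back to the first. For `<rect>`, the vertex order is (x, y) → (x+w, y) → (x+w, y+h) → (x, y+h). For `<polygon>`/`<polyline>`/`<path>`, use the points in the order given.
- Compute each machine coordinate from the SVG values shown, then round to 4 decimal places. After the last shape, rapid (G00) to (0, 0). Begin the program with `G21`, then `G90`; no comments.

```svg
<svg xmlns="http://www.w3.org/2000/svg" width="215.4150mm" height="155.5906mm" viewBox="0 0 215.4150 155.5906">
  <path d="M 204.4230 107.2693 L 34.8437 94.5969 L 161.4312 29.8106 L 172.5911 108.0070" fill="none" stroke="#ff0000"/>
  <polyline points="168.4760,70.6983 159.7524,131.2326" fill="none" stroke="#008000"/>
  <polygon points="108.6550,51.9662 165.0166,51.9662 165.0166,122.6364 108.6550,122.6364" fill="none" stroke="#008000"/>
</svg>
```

G21
G90
G00 X204.4230 Y48.3213
M3 S470
G1 X34.8437 Y60.9937 F2318
G1 X161.4312 Y125.7800
G1 X172.5911 Y47.5836
G00 X168.4760 Y84.8923
M3 S282
G1 X159.7524 Y24.3580 F3942
G00 X108.6550 Y103.6244
M3 S282
G1 X165.0166 Y103.6244 F3942
G1 X165.0166 Y32.9542
G1 X108.6550 Y32.9542
G1 X108.6550 Y103.6244
M5
G00 X0.0000 Y0.0000

Since the viewBox matches the mm dimensions, user units are millimetres directly. The only transform is the Y-flip y_m = 155.5906 − y_svg.

Shape 1 is a open polyline drawn with `<path>`. Its stroke #ff0000 means score at S470, F2318. After flipping Y the toolpath is (204.4230,48.3213) → (34.8437,60.9937) → (161.4312,125.7800) → (172.5911,47.5836).

Shape 2 is a line segment drawn with `<polyline>`. Its stroke #008000 means engrave at S282, F3942. After flipping Y the toolpath is (168.4760,84.8923) → (159.7524,24.3580).

Shape 3 is a rectangle drawn with `<polygon>`. Its stroke #008000 means engrave at S282, F3942. After flipping Y the toolpath is (108.6550,103.6244) → (165.0166,103.6244) → (165.0166,32.9542) → (108.6550,32.9542) → (108.6550,103.6244), returning to the start.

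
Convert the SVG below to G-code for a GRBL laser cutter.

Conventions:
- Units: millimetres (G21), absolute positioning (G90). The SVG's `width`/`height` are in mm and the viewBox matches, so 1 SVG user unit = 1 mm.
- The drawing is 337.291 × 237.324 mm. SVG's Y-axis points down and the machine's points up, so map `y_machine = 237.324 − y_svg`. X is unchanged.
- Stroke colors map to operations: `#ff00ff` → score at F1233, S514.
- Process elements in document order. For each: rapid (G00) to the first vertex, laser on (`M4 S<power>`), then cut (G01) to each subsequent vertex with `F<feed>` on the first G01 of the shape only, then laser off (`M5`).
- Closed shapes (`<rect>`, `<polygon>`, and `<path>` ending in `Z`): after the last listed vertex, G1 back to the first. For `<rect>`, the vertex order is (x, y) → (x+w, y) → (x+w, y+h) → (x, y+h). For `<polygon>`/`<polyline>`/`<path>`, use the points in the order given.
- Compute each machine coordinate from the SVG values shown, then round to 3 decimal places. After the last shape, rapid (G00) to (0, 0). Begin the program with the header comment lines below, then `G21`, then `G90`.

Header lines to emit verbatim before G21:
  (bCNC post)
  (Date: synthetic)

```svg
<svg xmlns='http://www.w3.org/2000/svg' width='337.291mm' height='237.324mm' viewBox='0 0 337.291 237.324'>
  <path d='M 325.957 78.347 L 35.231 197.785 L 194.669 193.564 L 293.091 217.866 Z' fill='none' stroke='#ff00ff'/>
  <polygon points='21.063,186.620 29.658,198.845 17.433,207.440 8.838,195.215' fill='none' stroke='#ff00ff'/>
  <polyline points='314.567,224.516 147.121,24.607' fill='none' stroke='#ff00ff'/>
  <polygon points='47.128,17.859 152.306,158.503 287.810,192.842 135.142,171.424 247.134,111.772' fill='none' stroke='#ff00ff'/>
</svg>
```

Since the viewBox matches the mm dimensions, user units are millimetres directly. The only transform is the Y-flip y_m = 237.324 − y_svg.

Shape 1 is a closed polygon drawn with `<path>`. Its stroke #ff00ff means score at S514, F1233. After flipping Y the toolpath is (325.957,158.977) → (35.231,39.539) → (194.669,43.760) → (293.091,19.458) → (325.957,158.977), returning to the start.

Shape 2 is a regular polygon drawn with `<polygon>`. Its stroke #ff00ff means score at S514, F1233. After flipping Y the toolpath is (21.063,50.704) → (29.658,38.479) → (17.433,29.884) → (8.838,42.109) → (21.063,50.704), returning to the start.

Shape 3 is a line segment drawn with `<polyline>`. Its stroke #ff00ff means score at S514, F1233. After flipping Y the toolpath is (314.567,12.808) → (147.121,212.717).

Shape 4 is a closed polygon drawn with `<polygon>`. Its stroke #ff00ff means score at S514, F1233. After flipping Y the toolpath is (47.128,219.465) → (152.306,78.821) → (287.810,44.482) → (135.142,65.900) → (247.134,125.552) → (47.128,219.465), returning to the start.

(bCNC post)
(Date: synthetic)
G21
G90
G00 X325.957 Y158.977
M4 S514
G01 X35.231 Y39.539 F1233
G01 X194.669 Y43.760
G01 X293.091 Y19.458
G01 X325.957 Y158.977
M5
G00 X21.063 Y50.704
M4 S514
G01 X29.658 Y38.479 F1233
G01 X17.433 Y29.884
G01 X8.838 Y42.109
G01 X21.063 Y50.704
M5
G00 X314.567 Y12.808
M4 S514
G01 X147.121 Y212.717 F1233
M5
G00 X47.128 Y219.465
M4 S514
G01 X152.306 Y78.821 F1233
G01 X287.810 Y44.482
G01 X135.142 Y65.900
G01 X247.134 Y125.552
G01 X47.128 Y219.465
M5
G00 X0.000 Y0.000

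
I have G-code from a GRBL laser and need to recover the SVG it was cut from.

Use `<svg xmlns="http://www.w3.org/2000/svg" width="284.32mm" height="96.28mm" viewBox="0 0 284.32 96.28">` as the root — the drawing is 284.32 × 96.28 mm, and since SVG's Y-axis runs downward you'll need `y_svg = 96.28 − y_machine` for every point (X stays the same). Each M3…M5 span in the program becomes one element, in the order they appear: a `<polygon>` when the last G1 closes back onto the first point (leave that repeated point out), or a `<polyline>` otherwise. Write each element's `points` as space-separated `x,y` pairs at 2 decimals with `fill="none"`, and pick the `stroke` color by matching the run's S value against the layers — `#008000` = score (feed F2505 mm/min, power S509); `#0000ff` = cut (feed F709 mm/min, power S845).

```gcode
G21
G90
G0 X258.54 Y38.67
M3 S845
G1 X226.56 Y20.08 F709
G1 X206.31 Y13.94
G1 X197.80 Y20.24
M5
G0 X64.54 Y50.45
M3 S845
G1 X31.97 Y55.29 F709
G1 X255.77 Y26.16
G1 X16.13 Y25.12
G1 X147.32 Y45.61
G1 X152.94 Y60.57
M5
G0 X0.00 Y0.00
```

y_svg = 96.28 − y_m. Every run uses S845, so all elements get stroke `#0000ff` (cut).

[1] open run; points: 258.54,57.61 226.56,76.20 206.31,82.34 197.80,76.04

[2] open run; points: 64.54,45.83 31.97,40.99 255.77,70.12 16.13,71.16 147.32,50.67 152.94,35.71

<svg xmlns="http://www.w3.org/2000/svg" width="284.32mm" height="96.28mm" viewBox="0 0 284.32 96.28">
  <polyline points="258.54,57.61 226.56,76.20 206.31,82.34 197.80,76.04" fill="none" stroke="#0000ff"/>
  <polyline points="64.54,45.83 31.97,40.99 255.77,70.12 16.13,71.16 147.32,50.67 152.94,35.71" fill="none" stroke="#0000ff"/>
</svg>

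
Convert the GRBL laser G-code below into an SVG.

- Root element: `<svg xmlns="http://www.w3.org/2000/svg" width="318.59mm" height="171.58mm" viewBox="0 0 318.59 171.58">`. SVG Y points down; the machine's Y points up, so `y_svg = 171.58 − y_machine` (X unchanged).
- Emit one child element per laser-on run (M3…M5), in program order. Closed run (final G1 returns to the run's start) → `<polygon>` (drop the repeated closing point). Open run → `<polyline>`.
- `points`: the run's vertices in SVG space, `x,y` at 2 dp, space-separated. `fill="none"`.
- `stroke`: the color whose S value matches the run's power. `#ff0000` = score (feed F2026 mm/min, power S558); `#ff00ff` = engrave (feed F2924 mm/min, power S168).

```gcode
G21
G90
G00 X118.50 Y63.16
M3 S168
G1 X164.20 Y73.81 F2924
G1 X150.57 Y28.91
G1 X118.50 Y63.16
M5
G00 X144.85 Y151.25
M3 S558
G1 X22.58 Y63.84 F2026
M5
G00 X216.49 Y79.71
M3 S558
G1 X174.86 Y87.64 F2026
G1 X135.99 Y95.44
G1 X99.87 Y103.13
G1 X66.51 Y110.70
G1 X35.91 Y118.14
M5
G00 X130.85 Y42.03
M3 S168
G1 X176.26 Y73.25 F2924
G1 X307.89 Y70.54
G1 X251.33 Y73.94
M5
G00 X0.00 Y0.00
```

Each laser-on run becomes one SVG element. Flip Y back into SVG space with y_svg = 171.58 − y_machine.

Run 1: the run's S168 means `#ff00ff` (engrave). The run returns to its start, so emit a `<polygon>` with points (Y-flipped): 118.50,108.42 164.20,97.77 150.57,142.67.

Run 2: power S558 maps to stroke `#ff0000` (score). The run is open, so emit a `<polyline>` with points (Y-flipped): 144.85,20.33 22.58,107.74.

Run 3: power S558 maps to stroke `#ff0000` (score). The run is open, so emit a `<polyline>` with points (Y-flipped): 216.49,91.87 174.86,83.94 135.99,76.14 99.87,68.45 66.51,60.88 35.91,53.44.

Run 4: S168 ⇒ engrave layer `#ff00ff`. The run is open, so emit a `<polyline>` with points (Y-flipped): 130.85,129.55 176.26,98.33 307.89,101.04 251.33,97.64.

<svg xmlns="http://www.w3.org/2000/svg" width="318.59mm" height="171.58mm" viewBox="0 0 318.59 171.58">
  <polygon points="118.50,108.42 164.20,97.77 150.57,142.67" fill="none" stroke="#ff00ff"/>
  <polyline points="144.85,20.33 22.58,107.74" fill="none" stroke="#ff0000"/>
  <polyline points="216.49,91.87 174.86,83.94 135.99,76.14 99.87,68.45 66.51,60.88 35.91,53.44" fill="none" stroke="#ff0000"/>
  <polyline points="130.85,129.55 176.26,98.33 307.89,101.04 251.33,97.64" fill="none" stroke="#ff00ff"/>
</svg>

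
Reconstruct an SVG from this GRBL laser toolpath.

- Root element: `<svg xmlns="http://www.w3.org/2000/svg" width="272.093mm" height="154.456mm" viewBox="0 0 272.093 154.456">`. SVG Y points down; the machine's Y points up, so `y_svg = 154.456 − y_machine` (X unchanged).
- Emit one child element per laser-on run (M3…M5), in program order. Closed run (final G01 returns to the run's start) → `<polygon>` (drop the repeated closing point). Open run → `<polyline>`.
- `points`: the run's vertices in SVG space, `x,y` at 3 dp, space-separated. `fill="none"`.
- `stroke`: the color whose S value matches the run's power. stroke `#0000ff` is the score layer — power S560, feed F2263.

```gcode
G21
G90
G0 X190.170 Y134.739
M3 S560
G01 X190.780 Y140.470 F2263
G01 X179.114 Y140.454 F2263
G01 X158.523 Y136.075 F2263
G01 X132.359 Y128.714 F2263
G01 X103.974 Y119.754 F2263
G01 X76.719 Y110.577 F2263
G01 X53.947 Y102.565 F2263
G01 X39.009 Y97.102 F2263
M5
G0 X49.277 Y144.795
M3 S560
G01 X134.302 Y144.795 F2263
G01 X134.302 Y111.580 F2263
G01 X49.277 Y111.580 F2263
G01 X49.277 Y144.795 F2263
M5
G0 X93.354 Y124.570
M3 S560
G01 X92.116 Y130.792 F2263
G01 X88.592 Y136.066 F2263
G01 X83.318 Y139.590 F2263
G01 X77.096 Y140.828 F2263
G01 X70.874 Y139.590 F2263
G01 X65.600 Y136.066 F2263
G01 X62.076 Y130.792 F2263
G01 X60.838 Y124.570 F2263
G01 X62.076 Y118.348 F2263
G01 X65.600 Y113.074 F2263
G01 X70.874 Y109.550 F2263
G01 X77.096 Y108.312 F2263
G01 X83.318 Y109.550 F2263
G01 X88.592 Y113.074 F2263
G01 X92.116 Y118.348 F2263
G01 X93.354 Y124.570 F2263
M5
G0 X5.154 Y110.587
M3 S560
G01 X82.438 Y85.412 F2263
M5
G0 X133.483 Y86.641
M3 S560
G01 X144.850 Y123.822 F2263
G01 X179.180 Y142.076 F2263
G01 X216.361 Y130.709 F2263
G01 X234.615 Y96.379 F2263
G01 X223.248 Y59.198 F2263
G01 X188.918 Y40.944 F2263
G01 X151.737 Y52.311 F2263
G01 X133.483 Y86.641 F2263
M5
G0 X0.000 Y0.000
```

<svg xmlns="http://www.w3.org/2000/svg" width="272.093mm" height="154.456mm" viewBox="0 0 272.093 154.456">
  <polyline points="190.170,19.717 190.780,13.986 179.114,14.002 158.523,18.381 132.359,25.742 103.974,34.702 76.719,43.879 53.947,51.891 39.009,57.354" fill="none" stroke="#0000ff"/>
  <polygon points="49.277,9.661 134.302,9.661 134.302,42.876 49.277,42.876" fill="none" stroke="#0000ff"/>
  <polygon points="93.354,29.886 92.116,23.664 88.592,18.390 83.318,14.866 77.096,13.628 70.874,14.866 65.600,18.390 62.076,23.664 60.838,29.886 62.076,36.108 65.600,41.382 70.874,44.906 77.096,46.144 83.318,44.906 88.592,41.382 92.116,36.108" fill="none" stroke="#0000ff"/>
  <polyline points="5.154,43.869 82.438,69.044" fill="none" stroke="#0000ff"/>
  <polygon points="133.483,67.815 144.850,30.634 179.180,12.380 216.361,23.747 234.615,58.077 223.248,95.258 188.918,113.512 151.737,102.145" fill="none" stroke="#0000ff"/>
</svg>

Machine Y-up, SVG Y-down with viewBox height 154.456, so y_svg = 154.456 − y_machine; X carries over. Every run uses S560, so all elements get stroke `#0000ff` (score).

Run 1: The run is open, so emit a `<polyline>` with points (Y-flipped): 190.170,19.717 190.780,13.986 179.114,14.002 158.523,18.381 132.359,25.742 103.974,34.702 76.719,43.879 53.947,51.891 39.009,57.354.

Run 2: The run returns to its start, so emit a `<polygon>` with points (Y-flipped): 49.277,9.661 134.302,9.661 134.302,42.876 49.277,42.876.

Run 3: The run returns to its start, so emit a `<polygon>` with points (Y-flipped): 93.354,29.886 92.116,23.664 88.592,18.390 83.318,14.866 77.096,13.628 70.874,14.866 65.600,18.390 62.076,23.664 60.838,29.886 62.076,36.108 65.600,41.382 70.874,44.906 77.096,46.144 83.318,44.906 88.592,41.382 92.116,36.108.

Run 4: The run is open, so emit a `<polyline>` with points (Y-flipped): 5.154,43.869 82.438,69.044.

Run 5: The run returns to its start, so emit a `<polygon>` with points (Y-flipped): 133.483,67.815 144.850,30.634 179.180,12.380 216.361,23.747 234.615,58.077 223.248,95.258 188.918,113.512 151.737,102.145.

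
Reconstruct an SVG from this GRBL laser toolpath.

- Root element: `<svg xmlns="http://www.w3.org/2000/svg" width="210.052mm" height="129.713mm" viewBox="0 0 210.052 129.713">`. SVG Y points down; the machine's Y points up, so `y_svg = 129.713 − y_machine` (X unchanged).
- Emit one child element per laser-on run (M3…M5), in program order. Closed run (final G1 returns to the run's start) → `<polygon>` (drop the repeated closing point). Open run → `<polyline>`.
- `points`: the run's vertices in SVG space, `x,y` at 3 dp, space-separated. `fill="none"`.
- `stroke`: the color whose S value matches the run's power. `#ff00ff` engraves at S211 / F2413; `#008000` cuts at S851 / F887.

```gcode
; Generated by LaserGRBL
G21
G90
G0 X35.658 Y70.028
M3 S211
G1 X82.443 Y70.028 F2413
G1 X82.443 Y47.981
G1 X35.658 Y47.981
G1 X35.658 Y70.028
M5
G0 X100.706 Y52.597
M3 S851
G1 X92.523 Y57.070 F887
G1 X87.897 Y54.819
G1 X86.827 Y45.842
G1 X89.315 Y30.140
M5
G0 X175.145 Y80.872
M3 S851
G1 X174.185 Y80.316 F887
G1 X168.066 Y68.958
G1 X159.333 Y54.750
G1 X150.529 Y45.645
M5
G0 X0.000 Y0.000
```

Each laser-on run becomes one SVG element. Flip Y back into SVG space with y_svg = 129.713 − y_machine.

Run 1: power S211 maps to stroke `#ff00ff` (engrave). The run returns to its start, so emit a `<polygon>` with points (Y-flipped): 35.658,59.685 82.443,59.685 82.443,81.732 35.658,81.732.

Run 2: power S851 maps to stroke `#008000` (cut). The run is open, so emit a `<polyline>` with points (Y-flipped): 100.706,77.116 92.523,72.643 87.897,74.894 86.827,83.871 89.315,99.573.

Run 3: S851 ⇒ cut layer `#008000`. The run is open, so emit a `<polyline>` with points (Y-flipped): 175.145,48.841 174.185,49.397 168.066,60.755 159.333,74.963 150.529,84.068.

<svg xmlns="http://www.w3.org/2000/svg" width="210.052mm" height="129.713mm" viewBox="0 0 210.052 129.713">
  <polygon points="35.658,59.685 82.443,59.685 82.443,81.732 35.658,81.732" fill="none" stroke="#ff00ff"/>
  <polyline points="100.706,77.116 92.523,72.643 87.897,74.894 86.827,83.871 89.315,99.573" fill="none" stroke="#008000"/>
  <polyline points="175.145,48.841 174.185,49.397 168.066,60.755 159.333,74.963 150.529,84.068" fill="none" stroke="#008000"/>
</svg>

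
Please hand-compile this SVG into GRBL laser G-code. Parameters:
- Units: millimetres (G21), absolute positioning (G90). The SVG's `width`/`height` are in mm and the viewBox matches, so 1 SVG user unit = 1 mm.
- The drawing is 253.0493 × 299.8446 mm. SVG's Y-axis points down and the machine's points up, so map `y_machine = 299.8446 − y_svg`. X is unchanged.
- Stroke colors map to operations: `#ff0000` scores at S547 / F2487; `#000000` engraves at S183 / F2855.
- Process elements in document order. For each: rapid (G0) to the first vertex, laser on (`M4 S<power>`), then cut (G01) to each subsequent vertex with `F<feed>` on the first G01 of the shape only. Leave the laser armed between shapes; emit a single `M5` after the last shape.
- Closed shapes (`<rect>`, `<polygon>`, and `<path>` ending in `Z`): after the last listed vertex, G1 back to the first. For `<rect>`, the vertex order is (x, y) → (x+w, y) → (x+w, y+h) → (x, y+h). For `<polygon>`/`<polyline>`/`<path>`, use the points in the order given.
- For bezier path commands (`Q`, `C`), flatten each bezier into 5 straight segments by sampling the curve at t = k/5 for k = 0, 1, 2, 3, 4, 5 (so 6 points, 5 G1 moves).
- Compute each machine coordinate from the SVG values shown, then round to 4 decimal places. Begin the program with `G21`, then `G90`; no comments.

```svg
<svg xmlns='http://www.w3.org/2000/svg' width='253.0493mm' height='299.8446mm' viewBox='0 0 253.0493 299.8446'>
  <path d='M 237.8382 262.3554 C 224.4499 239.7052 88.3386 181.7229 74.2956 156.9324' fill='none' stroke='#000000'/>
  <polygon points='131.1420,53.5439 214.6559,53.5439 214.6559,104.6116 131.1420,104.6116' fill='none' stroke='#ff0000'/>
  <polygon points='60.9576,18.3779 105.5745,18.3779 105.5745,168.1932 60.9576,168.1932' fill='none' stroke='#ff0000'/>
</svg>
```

1 u = 1 mm; y_m = 299.8446 − y.

[1] `<path>` cubic bezier, #000000→engrave S183 F2855: (237.8382,37.4892) → (217.0368,54.7710) → (178.5318,77.2433) → (134.0733,101.6171) → (95.4113,124.6031) → (74.2956,142.9122)

[2] `<polygon>` rectangle, #ff0000→score S547 F2487: (131.1420,246.3007) → (214.6559,246.3007) → (214.6559,195.2330) → (131.1420,195.2330) → (131.1420,246.3007) (closed)

[3] `<polygon>` rectangle, #ff0000→score S547 F2487: (60.9576,281.4667) → (105.5745,281.4667) → (105.5745,131.6514) → (60.9576,131.6514) → (60.9576,281.4667) (closed)

G21
G90
G0 X237.8382 Y37.4892
M4 S183
G01 X217.0368 Y54.7710 F2855
G01 X178.5318 Y77.2433
G01 X134.0733 Y101.6171
G01 X95.4113 Y124.6031
G01 X74.2956 Y142.9122
G0 X131.1420 Y246.3007
M4 S547
G01 X214.6559 Y246.3007 F2487
G01 X214.6559 Y195.2330
G01 X131.1420 Y195.2330
G01 X131.1420 Y246.3007
G0 X60.9576 Y281.4667
M4 S547
G01 X105.5745 Y281.4667 F2487
G01 X105.5745 Y131.6514
G01 X60.9576 Y131.6514
G01 X60.9576 Y281.4667
M5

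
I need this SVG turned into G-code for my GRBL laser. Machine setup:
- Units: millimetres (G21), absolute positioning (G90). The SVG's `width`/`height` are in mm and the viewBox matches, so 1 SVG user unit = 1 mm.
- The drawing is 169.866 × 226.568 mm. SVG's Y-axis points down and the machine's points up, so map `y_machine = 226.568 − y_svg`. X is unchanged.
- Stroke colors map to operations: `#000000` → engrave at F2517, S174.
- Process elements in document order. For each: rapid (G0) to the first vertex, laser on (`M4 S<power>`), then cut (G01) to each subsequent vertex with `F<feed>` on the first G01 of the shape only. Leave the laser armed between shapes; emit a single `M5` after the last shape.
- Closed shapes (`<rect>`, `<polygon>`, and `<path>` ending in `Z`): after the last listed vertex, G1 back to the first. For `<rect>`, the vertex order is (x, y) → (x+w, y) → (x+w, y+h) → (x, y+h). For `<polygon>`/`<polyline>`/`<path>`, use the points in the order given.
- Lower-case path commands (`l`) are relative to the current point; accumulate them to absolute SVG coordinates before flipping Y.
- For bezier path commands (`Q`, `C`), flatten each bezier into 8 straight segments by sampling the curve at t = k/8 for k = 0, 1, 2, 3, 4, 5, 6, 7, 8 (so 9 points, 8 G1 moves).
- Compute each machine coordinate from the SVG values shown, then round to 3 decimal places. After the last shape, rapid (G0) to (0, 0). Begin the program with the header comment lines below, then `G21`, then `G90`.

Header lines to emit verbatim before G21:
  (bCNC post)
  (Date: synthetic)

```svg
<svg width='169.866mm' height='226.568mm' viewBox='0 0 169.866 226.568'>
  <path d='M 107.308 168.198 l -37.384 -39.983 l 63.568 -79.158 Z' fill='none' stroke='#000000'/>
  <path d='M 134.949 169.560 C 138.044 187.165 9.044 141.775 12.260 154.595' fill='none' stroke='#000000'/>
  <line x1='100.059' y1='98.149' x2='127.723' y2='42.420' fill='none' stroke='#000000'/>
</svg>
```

(bCNC post)
(Date: synthetic)
G21
G90
G0 X107.308 Y58.370
M4 S174
G01 X69.924 Y98.353 F2517
G01 X133.492 Y177.511
G01 X107.308 Y58.370
G0 X134.949 Y57.008
M4 S174
G01 X130.434 Y53.122 F2517
G01 X116.632 Y53.722
G01 X96.642 Y57.387
G01 X73.559 Y62.696
G01 X50.482 Y68.230
G01 X30.509 Y72.567
G01 X16.735 Y74.289
G01 X12.260 Y71.973
G0 X100.059 Y128.419
M4 S174
G01 X127.723 Y184.148 F2517
M5
G0 X0.000 Y0.000

Since the viewBox matches the mm dimensions, user units are millimetres directly. The only transform is the Y-flip y_m = 226.568 − y_svg.

Shape 1 is a closed polygon drawn with `<path>`. Its stroke #000000 means engrave at S174, F2517. After flipping Y the toolpath is (107.308,58.370) → (69.924,98.353) → (133.492,177.511) → (107.308,58.370), returning to the start.

Shape 2 is a cubic bezier drawn with `<path>`. Its stroke #000000 means engrave at S174, F2517. After flipping Y the toolpath is (134.949,57.008) → (130.434,53.122) → (116.632,53.722) → (96.642,57.387) → (73.559,62.696) → (50.482,68.230) → (30.509,72.567) → (16.735,74.289) → (12.260,71.973).

Shape 3 is a line segment drawn with `<line>`. Its stroke #000000 means engrave at S174, F2517. After flipping Y the toolpath is (100.059,128.419) → (127.723,184.148).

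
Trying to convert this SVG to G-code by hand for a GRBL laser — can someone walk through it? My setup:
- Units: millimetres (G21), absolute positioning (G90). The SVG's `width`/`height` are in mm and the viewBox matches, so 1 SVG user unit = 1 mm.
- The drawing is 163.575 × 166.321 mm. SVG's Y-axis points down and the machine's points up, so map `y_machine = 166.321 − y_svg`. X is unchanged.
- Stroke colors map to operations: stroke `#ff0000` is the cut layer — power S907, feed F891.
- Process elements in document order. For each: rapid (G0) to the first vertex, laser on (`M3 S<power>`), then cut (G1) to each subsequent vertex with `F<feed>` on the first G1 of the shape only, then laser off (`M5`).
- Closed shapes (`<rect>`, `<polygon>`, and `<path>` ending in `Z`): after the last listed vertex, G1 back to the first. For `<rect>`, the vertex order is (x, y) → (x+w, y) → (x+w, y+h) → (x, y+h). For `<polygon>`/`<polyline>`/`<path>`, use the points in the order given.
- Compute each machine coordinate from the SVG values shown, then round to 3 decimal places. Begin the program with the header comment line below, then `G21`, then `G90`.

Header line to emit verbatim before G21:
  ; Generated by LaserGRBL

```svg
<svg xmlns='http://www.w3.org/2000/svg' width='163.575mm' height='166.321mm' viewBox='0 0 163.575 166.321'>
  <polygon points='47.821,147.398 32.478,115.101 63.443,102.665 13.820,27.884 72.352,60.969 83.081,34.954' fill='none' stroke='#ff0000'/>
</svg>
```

viewBox `0 0 163.575 166.321` with mm width/height → 1 unit = 1 mm. Flip: y_m = 166.321 − y_svg.

**Shape 1** — `<polygon>` closed polygon, stroke `#ff0000` → cut (S907, F891). Machine vertices: (47.821,18.923) → (32.478,51.220) → (63.443,63.656) → (13.820,138.437) → (72.352,105.352) → (83.081,131.367) → (47.821,18.923). Closed: final G1 returns to the first vertex.

; Generated by LaserGRBL
G21
G90
G0 X47.821 Y18.923
M3 S907
G1 X32.478 Y51.220 F891
G1 X63.443 Y63.656
G1 X13.820 Y138.437
G1 X72.352 Y105.352
G1 X83.081 Y131.367
G1 X47.821 Y18.923
M5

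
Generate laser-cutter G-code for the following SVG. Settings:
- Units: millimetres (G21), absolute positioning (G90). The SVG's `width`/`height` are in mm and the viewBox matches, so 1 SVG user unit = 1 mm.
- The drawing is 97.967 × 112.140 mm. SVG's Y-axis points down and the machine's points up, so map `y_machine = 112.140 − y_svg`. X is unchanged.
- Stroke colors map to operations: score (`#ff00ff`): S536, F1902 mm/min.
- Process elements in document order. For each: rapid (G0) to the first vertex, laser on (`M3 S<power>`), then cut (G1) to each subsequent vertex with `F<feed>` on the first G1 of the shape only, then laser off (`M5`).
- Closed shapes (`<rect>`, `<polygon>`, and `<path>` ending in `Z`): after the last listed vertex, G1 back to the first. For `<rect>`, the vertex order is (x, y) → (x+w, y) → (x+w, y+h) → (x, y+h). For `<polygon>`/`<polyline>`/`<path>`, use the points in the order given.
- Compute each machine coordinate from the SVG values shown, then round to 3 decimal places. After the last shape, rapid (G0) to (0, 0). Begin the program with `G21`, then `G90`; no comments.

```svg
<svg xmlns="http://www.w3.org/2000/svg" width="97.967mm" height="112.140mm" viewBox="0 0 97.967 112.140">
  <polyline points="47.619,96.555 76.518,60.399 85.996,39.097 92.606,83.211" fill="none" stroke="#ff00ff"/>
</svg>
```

G21
G90
G0 X47.619 Y15.585
M3 S536
G1 X76.518 Y51.741 F1902
G1 X85.996 Y73.043
G1 X92.606 Y28.929
M5
G0 X0.000 Y0.000

1 u = 1 mm; y_m = 112.140 − y.

[1] `<polyline>` open polyline, #ff00ff→score S536 F1902: (47.619,15.585) → (76.518,51.741) → (85.996,73.043) → (92.606,28.929)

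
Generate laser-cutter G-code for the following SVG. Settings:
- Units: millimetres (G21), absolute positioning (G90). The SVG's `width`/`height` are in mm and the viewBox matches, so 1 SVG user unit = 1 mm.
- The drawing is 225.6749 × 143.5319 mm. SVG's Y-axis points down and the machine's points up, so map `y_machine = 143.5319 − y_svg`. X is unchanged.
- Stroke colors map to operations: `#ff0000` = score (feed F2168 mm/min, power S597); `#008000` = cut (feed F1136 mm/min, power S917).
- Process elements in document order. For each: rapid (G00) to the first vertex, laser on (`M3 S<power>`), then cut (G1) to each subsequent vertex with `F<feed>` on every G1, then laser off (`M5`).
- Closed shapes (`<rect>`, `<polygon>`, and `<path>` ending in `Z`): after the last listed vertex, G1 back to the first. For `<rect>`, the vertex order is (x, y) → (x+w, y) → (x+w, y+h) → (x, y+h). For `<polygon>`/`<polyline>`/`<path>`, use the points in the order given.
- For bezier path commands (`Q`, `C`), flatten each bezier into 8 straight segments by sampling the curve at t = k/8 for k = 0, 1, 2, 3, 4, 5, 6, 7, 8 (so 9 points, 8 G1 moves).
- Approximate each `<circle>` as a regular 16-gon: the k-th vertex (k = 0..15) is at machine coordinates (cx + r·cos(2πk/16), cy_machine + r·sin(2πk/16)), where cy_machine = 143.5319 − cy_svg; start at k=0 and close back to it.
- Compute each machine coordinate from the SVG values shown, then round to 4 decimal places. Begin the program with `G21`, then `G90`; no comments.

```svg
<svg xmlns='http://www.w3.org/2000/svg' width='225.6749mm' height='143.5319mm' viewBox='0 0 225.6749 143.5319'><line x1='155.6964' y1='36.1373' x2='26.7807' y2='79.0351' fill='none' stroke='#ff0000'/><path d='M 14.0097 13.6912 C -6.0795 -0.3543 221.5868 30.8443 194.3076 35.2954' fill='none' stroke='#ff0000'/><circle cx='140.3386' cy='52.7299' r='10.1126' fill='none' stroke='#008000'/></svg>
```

G21
G90
G00 X155.6964 Y107.3946
M3 S597
G1 X26.7807 Y64.4968 F2168
M5
G00 X14.0097 Y129.8407
M3 S597
G1 X17.1080 Y133.1276 F2168
G1 X37.5423 Y133.0164 F2168
G1 X69.4216 Y130.3510 F2168
G1 X106.8549 Y125.9748 F2168
G1 X143.9512 Y120.7317 F2168
G1 X174.8194 Y115.4651 F2168
G1 X193.5686 Y111.0188 F2168
G1 X194.3076 Y108.2365 F2168
M5
G00 X150.4512 Y90.8020
M3 S917
G1 X149.6814 Y94.6719 F1136
G1 X147.4893 Y97.9527 F1136
G1 X144.2085 Y100.1448 F1136
G1 X140.3386 Y100.9146 F1136
G1 X136.4687 Y100.1448 F1136
G1 X133.1879 Y97.9527 F1136
G1 X130.9958 Y94.6719 F1136
G1 X130.2260 Y90.8020 F1136
G1 X130.9958 Y86.9321 F1136
G1 X133.1879 Y83.6513 F1136
G1 X136.4687 Y81.4592 F1136
G1 X140.3386 Y80.6894 F1136
G1 X144.2085 Y81.4592 F1136
G1 X147.4893 Y83.6513 F1136
G1 X149.6814 Y86.9321 F1136
G1 X150.4512 Y90.8020 F1136
M5

viewBox `0 0 225.6749 143.5319` with mm width/height → 1 unit = 1 mm. Flip: y_m = 143.5319 − y_svg.

**Shape 1** — `<line>` line segment, stroke `#ff0000` → score (S597, F2168). Machine vertices: (155.6964,107.3946) → (26.7807,64.4968). Open path.

**Shape 2** — `<path>` cubic bezier, stroke `#ff0000` → score (S597, F2168). Control points (SVG): P0=(14.0097,13.6912), P1=(-6.0795,-0.3543), P2=(221.5868,30.8443), P3=(194.3076,35.2954); sampled at t=k/8. Machine vertices: (14.0097,129.8407) → (17.1080,133.1276) → (37.5423,133.0164) → (69.4216,130.3510) → (106.8549,125.9748) → (143.9512,120.7317) → (174.8194,115.4651) → (193.5686,111.0188) → (194.3076,108.2365). Open path.

**Shape 3** — `<circle>` circle, stroke `#008000` → cut (S917, F1136). Machine vertices: (150.4512,90.8020) → (149.6814,94.6719) → (147.4893,97.9527) → (144.2085,100.1448) → (140.3386,100.9146) → (136.4687,100.1448) → (133.1879,97.9527) → (130.9958,94.6719) → (130.2260,90.8020) → (130.9958,86.9321) → (133.1879,83.6513) → (136.4687,81.4592) → (140.3386,80.6894) → (144.2085,81.4592) → (147.4893,83.6513) → (149.6814,86.9321) → (150.4512,90.8020). Closed: final G1 returns to the first vertex.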